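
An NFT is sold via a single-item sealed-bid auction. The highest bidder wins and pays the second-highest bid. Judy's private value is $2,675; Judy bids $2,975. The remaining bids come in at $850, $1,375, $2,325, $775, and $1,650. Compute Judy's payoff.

Highest competing bid: $2,325.
Judy's bid $2,975 is the highest overall, so Judy wins and pays the second-highest bid, $2,325.
Payoff = value − price = $2,675 − $2,325 = $350.

$350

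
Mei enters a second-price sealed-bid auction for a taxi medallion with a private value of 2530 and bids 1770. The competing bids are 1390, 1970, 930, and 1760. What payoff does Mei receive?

Highest competing bid: 1970.
Mei's bid 1770 is not the highest, so Mei loses, pays nothing, and earns zero payoff.

0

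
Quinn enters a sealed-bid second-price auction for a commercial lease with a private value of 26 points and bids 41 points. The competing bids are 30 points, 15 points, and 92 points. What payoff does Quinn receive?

0 points

Highest competing bid: 92 points.
Quinn's bid 41 points is not the highest, so Quinn loses, pays nothing, and earns zero payoff.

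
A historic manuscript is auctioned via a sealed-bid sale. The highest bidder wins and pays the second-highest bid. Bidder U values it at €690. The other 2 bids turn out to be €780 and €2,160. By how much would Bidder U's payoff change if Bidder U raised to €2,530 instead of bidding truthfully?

The highest competing bid is €2,160.
Bidding truthfully at €690: the top bid is €2,160 (a rival), so Bidder U loses. Payoff = €0.
Bidding €2,530: Bidder U has the top bid, wins, and pays the second-highest bid €2,160. Payoff = €690 − €2,160 = -€1,470.
Change = -€1,470 − €0 = -€1,470.

-€1,470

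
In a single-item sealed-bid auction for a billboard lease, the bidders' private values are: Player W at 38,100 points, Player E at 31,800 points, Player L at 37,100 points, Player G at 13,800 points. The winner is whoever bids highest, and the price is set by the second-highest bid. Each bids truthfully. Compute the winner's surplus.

Surplus = 1,000 points.

Bids in descending order: Player W 38,100 points, then Player L 37,100 points, then Player E 31,800 points, then Player G 13,800 points.
Player W wins with the top bid and pays the second-highest, 37,100 points.
Surplus = 38,100 points − 37,100 points = 1,000 points.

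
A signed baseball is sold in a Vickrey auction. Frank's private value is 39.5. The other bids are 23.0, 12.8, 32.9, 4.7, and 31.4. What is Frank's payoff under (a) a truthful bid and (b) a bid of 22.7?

(a) 6.6  (b) 0.0

The highest competing bid is 32.9.
Bidding truthfully at 39.5: Frank has the top bid, wins, and pays the second-highest bid 32.9. Payoff = 39.5 − 32.9 = 6.6.
Bidding 22.7: the top bid is 32.9 (a rival), so Frank loses. Payoff = 0.0.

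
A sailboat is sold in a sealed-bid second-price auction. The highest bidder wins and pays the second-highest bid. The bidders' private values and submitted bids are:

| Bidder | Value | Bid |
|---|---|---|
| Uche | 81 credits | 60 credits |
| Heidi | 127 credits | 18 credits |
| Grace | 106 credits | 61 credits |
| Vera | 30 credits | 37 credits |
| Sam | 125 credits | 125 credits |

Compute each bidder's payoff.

Uche 0 credits, Heidi 0 credits, Grace 0 credits, Vera 0 credits, Sam 64 credits.

Ordered from highest: Sam 125 credits; Grace 61 credits; Uche 60 credits; Vera 37 credits; Heidi 18 credits.
Sam has the top bid and wins; the price is the second-highest bid, 61 credits.
Sam's payoff = 125 credits − 61 credits = 64 credits. All other bidders lose, so their payoff is 0.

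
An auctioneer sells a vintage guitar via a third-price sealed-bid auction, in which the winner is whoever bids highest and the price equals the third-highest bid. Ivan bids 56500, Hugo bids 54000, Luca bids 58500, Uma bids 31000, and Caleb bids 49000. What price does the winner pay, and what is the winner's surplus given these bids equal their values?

Price 54000; surplus 4500.

Sorted high to low: Luca 58500; Ivan 56500; Hugo 54000; Caleb 49000; Uma 31000.
Luca is the highest bidder, so Luca wins.
Under the third-price rule, the price is the third-highest bid: 54000.
Surplus = 58500 − 54000 = 4500.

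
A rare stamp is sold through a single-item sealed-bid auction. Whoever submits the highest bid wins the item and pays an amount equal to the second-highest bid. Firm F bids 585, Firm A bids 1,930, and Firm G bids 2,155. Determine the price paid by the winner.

The winner pays 1,930.

Sorted high to low: Firm G 2,155, then Firm A 1,930, then Firm F 585.
Firm G has the highest bid, so Firm G wins.
The second-highest bid is 1,930, so that is what Firm G pays.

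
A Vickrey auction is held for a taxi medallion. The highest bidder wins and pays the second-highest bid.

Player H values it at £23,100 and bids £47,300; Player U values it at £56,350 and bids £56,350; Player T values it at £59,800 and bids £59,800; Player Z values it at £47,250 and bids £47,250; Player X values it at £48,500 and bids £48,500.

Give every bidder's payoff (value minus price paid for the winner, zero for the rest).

Player H £0, Player U £0, Player T £3,450, Player Z £0, Player X £0.

Ordered from highest: Player T £59,800; Player U £56,350; Player X £48,500; Player H £47,300; Player Z £47,250.
Player T has the top bid and wins; the price is the second-highest bid, £56,350.
Player T's payoff = £59,800 − £56,350 = £3,450. All other bidders lose, so their payoff is 0.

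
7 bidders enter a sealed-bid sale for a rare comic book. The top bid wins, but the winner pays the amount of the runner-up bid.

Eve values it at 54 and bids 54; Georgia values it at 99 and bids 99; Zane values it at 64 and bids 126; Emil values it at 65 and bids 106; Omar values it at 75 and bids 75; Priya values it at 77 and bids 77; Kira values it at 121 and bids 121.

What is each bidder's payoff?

Ordered from highest: Zane 126; Kira 121; Emil 106; Georgia 99; Priya 77; Omar 75; Eve 54.
Zane has the top bid and wins; the price is the second-highest bid, 121.
Zane's payoff = 64 − 121 = -57. All other bidders lose, so their payoff is 0.

Eve 0, Georgia 0, Zane -57, Emil 0, Omar 0, Priya 0, Kira 0.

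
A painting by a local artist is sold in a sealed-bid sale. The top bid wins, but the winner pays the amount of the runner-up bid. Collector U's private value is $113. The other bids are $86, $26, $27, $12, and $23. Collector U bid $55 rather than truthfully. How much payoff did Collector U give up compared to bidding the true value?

The highest competing bid is $86.
Bidding truthfully at $113: Collector U has the top bid, wins, and pays the second-highest bid $86. Payoff = $113 − $86 = $27.
Bidding $55: the top bid is $86 (a rival), so Collector U loses. Payoff = $0.
Regret = truthful payoff − actual payoff = $27 − $0 = $27.
This is the dominant-strategy logic: truthful bidding weakly beats any alternative.

$27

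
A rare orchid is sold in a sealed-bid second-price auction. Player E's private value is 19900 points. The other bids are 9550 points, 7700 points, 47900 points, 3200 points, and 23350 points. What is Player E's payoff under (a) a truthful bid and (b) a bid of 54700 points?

(a) 0 points  (b) -28000 points

The highest competing bid is 47900 points.
Bidding truthfully at 19900 points: the top bid is 47900 points (a rival), so Player E loses. Payoff = 0 points.
Bidding 54700 points: Player E has the top bid, wins, and pays the second-highest bid 47900 points. Payoff = 19900 points − 47900 points = -28000 points.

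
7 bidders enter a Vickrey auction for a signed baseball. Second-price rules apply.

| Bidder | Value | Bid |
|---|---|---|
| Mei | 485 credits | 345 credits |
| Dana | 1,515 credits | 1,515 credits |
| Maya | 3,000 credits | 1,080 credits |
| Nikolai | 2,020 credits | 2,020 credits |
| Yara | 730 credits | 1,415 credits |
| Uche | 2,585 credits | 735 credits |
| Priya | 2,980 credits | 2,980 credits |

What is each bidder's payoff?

Mei 0 credits, Dana 0 credits, Maya 0 credits, Nikolai 0 credits, Yara 0 credits, Uche 0 credits, Priya 960 credits.

Sorted high to low: Priya 2,980 credits, then Nikolai 2,020 credits, then Dana 1,515 credits, then Yara 1,415 credits, then Maya 1,080 credits, then Uche 735 credits, then Mei 345 credits.
Priya has the top bid and wins; the price is the second-highest bid, 2,020 credits.
Priya's payoff = 2,980 credits − 2,020 credits = 960 credits. All other bidders lose, so their payoff is 0.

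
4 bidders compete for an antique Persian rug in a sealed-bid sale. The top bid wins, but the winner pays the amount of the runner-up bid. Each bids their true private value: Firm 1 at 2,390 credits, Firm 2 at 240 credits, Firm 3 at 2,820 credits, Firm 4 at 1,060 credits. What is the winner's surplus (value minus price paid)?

Bids in descending order: Firm 3 2,820 credits > Firm 1 2,390 credits > Firm 4 1,060 credits > Firm 2 240 credits.
Firm 3 wins with the top bid and pays the second-highest, 2,390 credits.
Surplus = 2,820 credits − 2,390 credits = 430 credits.

Surplus = 430 credits.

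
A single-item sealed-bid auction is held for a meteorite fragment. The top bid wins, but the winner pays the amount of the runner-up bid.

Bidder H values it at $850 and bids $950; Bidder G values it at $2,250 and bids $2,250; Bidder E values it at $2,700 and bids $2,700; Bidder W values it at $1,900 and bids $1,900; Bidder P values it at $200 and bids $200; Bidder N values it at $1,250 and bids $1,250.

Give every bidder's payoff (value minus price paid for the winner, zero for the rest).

Payoffs: Bidder H $0, Bidder G $0, Bidder E $450, Bidder W $0, Bidder P $0, Bidder N $0.

Sorted high to low: Bidder E $2,700; Bidder G $2,250; Bidder W $1,900; Bidder N $1,250; Bidder H $950; Bidder P $200.
Bidder E has the top bid and wins; the price is the second-highest bid, $2,250.
Bidder E's payoff = $2,700 − $2,250 = $450. All other bidders lose, so their payoff is 0.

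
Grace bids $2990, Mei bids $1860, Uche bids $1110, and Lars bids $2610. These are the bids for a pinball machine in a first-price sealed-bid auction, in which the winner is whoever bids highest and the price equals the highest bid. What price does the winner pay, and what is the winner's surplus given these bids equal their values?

Ranking the bids: Grace $2990, then Lars $2610, then Mei $1860, then Uche $1110.
Grace is the highest bidder, so Grace wins.
Under the first-price rule, the price is the highest bid: $2990.
Surplus = $2990 − $2990 = $0.

Price $2990; surplus $0.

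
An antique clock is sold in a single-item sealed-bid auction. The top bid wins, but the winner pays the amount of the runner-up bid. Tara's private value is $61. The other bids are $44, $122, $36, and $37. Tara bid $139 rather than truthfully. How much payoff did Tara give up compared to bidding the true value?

The highest competing bid is $122.
Bidding truthfully at $61: the top bid is $122 (a rival), so Tara loses. Payoff = $0.
Bidding $139: Tara has the top bid, wins, and pays the second-highest bid $122. Payoff = $61 − $122 = -$61.
Regret = truthful payoff − actual payoff = $0 − -$61 = $61.

Payoff forgone: $61.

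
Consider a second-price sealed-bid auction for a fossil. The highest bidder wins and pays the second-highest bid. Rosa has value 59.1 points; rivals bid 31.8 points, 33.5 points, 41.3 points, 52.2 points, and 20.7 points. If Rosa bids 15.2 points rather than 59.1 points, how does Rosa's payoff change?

The highest competing bid is 52.2 points.
Bidding truthfully at 59.1 points: Rosa has the top bid, wins, and pays the second-highest bid 52.2 points. Payoff = 59.1 points − 52.2 points = 6.9 points.
Bidding 15.2 points: the top bid is 52.2 points (a rival), so Rosa loses. Payoff = 0.0 points.
Change = 0.0 points − 6.9 points = -6.9 points.

-6.9 points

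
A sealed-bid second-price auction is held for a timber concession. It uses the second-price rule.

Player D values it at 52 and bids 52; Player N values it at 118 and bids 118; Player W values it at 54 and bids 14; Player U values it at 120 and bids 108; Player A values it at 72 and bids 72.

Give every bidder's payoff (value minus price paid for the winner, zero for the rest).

Ordered from highest: Player N 118 > Player U 108 > Player A 72 > Player D 52 > Player W 14.
Player N has the top bid and wins; the price is the second-highest bid, 108.
Player N's payoff = 118 − 108 = 10. All other bidders lose, so their payoff is 0.

Player D 0, Player N 10, Player W 0, Player U 0, Player A 0.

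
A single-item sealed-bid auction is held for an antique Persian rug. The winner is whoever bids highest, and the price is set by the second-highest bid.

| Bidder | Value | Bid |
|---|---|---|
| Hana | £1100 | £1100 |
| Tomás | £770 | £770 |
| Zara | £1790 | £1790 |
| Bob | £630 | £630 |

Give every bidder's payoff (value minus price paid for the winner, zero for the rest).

Bids in descending order: Zara £1790, then Hana £1100, then Tomás £770, then Bob £630.
Zara has the top bid and wins; the price is the second-highest bid, £1100.
Zara's payoff = £1790 − £1100 = £690. All other bidders lose, so their payoff is 0.

Hana £0, Tomás £0, Zara £690, Bob £0.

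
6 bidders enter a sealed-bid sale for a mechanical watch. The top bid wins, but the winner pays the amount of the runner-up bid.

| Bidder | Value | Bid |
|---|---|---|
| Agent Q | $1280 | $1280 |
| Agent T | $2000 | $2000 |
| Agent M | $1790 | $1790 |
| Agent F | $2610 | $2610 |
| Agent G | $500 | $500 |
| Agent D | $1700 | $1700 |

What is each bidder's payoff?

Bids in descending order: Agent F $2610, then Agent T $2000, then Agent M $1790, then Agent D $1700, then Agent Q $1280, then Agent G $500.
Agent F has the top bid and wins; the price is the second-highest bid, $2000.
Agent F's payoff = $2610 − $2000 = $610. All other bidders lose, so their payoff is 0.

Agent Q $0, Agent T $0, Agent M $0, Agent F $610, Agent G $0, Agent D $0.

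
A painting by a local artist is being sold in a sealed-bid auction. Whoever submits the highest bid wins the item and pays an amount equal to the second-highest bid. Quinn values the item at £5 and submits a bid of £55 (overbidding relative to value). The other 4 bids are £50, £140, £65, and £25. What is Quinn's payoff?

Highest competing bid: £140.
Quinn's bid £55 is not the highest, so Quinn loses, pays nothing, and earns zero payoff.

Payoff = £0.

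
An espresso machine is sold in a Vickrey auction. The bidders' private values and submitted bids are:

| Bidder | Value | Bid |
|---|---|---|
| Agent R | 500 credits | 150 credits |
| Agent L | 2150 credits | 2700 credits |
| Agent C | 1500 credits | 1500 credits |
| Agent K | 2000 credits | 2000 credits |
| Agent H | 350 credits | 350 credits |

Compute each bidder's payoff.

Bids in descending order: Agent L 2700 credits; Agent K 2000 credits; Agent C 1500 credits; Agent H 350 credits; Agent R 150 credits.
Agent L has the top bid and wins; the price is the second-highest bid, 2000 credits.
Agent L's payoff = 2150 credits − 2000 credits = 150 credits. All other bidders lose, so their payoff is 0.

Payoffs: Agent R 0 credits, Agent L 150 credits, Agent C 0 credits, Agent K 0 credits, Agent H 0 credits.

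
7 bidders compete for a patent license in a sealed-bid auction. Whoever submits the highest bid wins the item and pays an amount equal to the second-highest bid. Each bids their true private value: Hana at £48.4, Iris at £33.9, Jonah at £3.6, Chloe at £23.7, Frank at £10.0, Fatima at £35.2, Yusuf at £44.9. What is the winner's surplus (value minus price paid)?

Surplus = £3.5.

Ordered from highest: Hana £48.4; Yusuf £44.9; Fatima £35.2; Iris £33.9; Chloe £23.7; Frank £10.0; Jonah £3.6.
Hana wins with the top bid and pays the second-highest, £44.9.
Surplus = £48.4 − £44.9 = £3.5.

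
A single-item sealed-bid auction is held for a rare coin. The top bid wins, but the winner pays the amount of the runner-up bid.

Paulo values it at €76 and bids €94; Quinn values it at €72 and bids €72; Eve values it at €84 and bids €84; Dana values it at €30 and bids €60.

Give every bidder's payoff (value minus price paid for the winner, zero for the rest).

Ranking the bids: Paulo €94, then Eve €84, then Quinn €72, then Dana €60.
Paulo has the top bid and wins; the price is the second-highest bid, €84.
Paulo's payoff = €76 − €84 = -€8. All other bidders lose, so their payoff is 0.

Payoffs: Paulo -€8, Quinn €0, Eve €0, Dana €0.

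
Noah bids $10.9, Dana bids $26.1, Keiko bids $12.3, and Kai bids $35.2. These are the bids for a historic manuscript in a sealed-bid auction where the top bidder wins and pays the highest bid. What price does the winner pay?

Ordered from highest: Kai $35.2, then Dana $26.1, then Keiko $12.3, then Noah $10.9.
Kai is the highest bidder, so Kai wins.
Under the first-price rule, the price is the highest bid: $35.2.

Price paid: $35.2.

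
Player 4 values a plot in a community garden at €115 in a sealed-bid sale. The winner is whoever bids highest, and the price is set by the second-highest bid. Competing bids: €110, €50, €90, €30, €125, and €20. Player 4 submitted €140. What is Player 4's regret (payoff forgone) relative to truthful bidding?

€10

The highest competing bid is €125.
Bidding truthfully at €115: the top bid is €125 (a rival), so Player 4 loses. Payoff = €0.
Bidding €140: Player 4 has the top bid, wins, and pays the second-highest bid €125. Payoff = €115 − €125 = -€10.
Regret = truthful payoff − actual payoff = €0 − -€10 = €10.
This is the dominant-strategy logic: truthful bidding weakly beats any alternative.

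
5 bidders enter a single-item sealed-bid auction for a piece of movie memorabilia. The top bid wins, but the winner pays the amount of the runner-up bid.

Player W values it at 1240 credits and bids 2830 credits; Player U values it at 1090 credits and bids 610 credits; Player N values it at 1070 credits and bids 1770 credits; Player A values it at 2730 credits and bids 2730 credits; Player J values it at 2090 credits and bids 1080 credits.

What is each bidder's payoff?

Player W -1490 credits, Player U 0 credits, Player N 0 credits, Player A 0 credits, Player J 0 credits.

Sorted high to low: Player W 2830 credits, then Player A 2730 credits, then Player N 1770 credits, then Player J 1080 credits, then Player U 610 credits.
Player W has the top bid and wins; the price is the second-highest bid, 2730 credits.
Player W's payoff = 1240 credits − 2730 credits = -1490 credits. All other bidders lose, so their payoff is 0.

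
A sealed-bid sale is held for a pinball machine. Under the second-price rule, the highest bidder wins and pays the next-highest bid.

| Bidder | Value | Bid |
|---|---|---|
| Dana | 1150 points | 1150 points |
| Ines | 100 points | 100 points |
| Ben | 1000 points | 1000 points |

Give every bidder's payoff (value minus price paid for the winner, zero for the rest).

Ranking the bids: Dana 1150 points; Ben 1000 points; Ines 100 points.
Dana has the top bid and wins; the price is the second-highest bid, 1000 points.
Dana's payoff = 1150 points − 1000 points = 150 points. All other bidders lose, so their payoff is 0.

Dana 150 points, Ines 0 points, Ben 0 points.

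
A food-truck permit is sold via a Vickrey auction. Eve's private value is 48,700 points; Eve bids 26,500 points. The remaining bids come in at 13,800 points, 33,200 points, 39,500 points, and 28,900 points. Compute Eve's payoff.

Highest competing bid: 39,500 points.
Eve's bid 26,500 points is not the highest, so Eve loses, pays nothing, and earns zero payoff.

Payoff = 0 points.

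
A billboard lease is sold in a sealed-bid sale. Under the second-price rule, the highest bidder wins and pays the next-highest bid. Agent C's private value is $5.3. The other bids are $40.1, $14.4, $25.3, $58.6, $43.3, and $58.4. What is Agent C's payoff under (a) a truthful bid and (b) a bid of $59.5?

The highest competing bid is $58.6.
Bidding truthfully at $5.3: the top bid is $58.6 (a rival), so Agent C loses. Payoff = $0.0.
Bidding $59.5: Agent C has the top bid, wins, and pays the second-highest bid $58.6. Payoff = $5.3 − $58.6 = -$53.3.

Truthful: $0.0; alternative: -$53.3.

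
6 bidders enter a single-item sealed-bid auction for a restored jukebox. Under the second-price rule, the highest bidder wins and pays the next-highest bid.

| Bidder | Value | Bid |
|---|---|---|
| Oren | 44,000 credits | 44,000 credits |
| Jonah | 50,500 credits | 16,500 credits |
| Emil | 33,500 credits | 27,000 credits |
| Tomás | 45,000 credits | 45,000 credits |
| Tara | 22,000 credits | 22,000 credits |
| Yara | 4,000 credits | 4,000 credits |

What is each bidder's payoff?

Oren 0 credits, Jonah 0 credits, Emil 0 credits, Tomás 1,000 credits, Tara 0 credits, Yara 0 credits.

Ordered from highest: Tomás 45,000 credits, then Oren 44,000 credits, then Emil 27,000 credits, then Tara 22,000 credits, then Jonah 16,500 credits, then Yara 4,000 credits.
Tomás has the top bid and wins; the price is the second-highest bid, 44,000 credits.
Tomás's payoff = 45,000 credits − 44,000 credits = 1,000 credits. All other bidders lose, so their payoff is 0.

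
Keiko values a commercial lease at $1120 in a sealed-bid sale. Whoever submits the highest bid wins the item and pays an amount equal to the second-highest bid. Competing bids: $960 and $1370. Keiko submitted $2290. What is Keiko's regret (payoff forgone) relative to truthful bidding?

The highest competing bid is $1370.
Bidding truthfully at $1120: the top bid is $1370 (a rival), so Keiko loses. Payoff = $0.
Bidding $2290: Keiko has the top bid, wins, and pays the second-highest bid $1370. Payoff = $1120 − $1370 = -$250.
Regret = truthful payoff − actual payoff = $0 − -$250 = $250.
This is the dominant-strategy logic: truthful bidding weakly beats any alternative.

$250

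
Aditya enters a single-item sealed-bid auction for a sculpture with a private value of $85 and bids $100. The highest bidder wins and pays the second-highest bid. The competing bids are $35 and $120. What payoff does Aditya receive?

$0

Highest competing bid: $120.
Aditya's bid $100 is not the highest, so Aditya loses, pays nothing, and earns zero payoff.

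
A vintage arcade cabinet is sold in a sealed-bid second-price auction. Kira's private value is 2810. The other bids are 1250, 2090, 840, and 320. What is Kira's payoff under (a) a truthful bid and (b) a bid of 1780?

(a) 720  (b) 0

The highest competing bid is 2090.
Bidding truthfully at 2810: Kira has the top bid, wins, and pays the second-highest bid 2090. Payoff = 2810 − 2090 = 720.
Bidding 1780: the top bid is 2090 (a rival), so Kira loses. Payoff = 0.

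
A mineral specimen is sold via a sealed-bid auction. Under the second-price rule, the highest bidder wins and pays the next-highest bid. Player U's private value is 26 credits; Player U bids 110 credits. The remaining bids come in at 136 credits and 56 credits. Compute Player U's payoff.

Highest competing bid: 136 credits.
Player U's bid 110 credits is not the highest, so Player U loses, pays nothing, and earns zero payoff.

0 credits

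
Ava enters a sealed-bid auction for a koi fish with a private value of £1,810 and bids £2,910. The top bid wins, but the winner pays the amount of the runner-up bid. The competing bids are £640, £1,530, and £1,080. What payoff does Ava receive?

Highest competing bid: £1,530.
Ava's bid £2,910 is the highest overall, so Ava wins and pays the second-highest bid, £1,530.
Payoff = value − price = £1,810 − £1,530 = £280.

Ava's payoff: £280.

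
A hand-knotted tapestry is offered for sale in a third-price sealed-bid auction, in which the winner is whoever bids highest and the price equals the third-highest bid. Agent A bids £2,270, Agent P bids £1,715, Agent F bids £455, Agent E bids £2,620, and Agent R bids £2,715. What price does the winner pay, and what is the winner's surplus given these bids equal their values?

Bids in descending order: Agent R £2,715, then Agent E £2,620, then Agent A £2,270, then Agent P £1,715, then Agent F £455.
Agent R is the highest bidder, so Agent R wins.
Under the third-price rule, the price is the third-highest bid: £2,270.
Surplus = £2,715 − £2,270 = £445.

Price £2,270; surplus £445.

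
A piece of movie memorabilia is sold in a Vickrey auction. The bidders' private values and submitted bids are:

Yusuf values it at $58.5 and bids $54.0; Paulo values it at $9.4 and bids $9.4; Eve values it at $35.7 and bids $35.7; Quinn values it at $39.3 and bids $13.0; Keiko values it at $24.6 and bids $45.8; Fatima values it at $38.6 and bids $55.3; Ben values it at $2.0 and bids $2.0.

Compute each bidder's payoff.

Payoffs: Yusuf $0.0, Paulo $0.0, Eve $0.0, Quinn $0.0, Keiko $0.0, Fatima -$15.4, Ben $0.0.

Ordered from highest: Fatima $55.3, then Yusuf $54.0, then Keiko $45.8, then Eve $35.7, then Quinn $13.0, then Paulo $9.4, then Ben $2.0.
Fatima has the top bid and wins; the price is the second-highest bid, $54.0.
Fatima's payoff = $38.6 − $54.0 = -$15.4. All other bidders lose, so their payoff is 0.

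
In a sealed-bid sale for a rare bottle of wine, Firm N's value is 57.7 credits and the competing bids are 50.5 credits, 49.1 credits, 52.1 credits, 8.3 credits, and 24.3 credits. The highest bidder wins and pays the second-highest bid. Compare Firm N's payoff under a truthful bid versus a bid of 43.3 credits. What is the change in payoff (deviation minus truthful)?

The highest competing bid is 52.1 credits.
Bidding truthfully at 57.7 credits: Firm N has the top bid, wins, and pays the second-highest bid 52.1 credits. Payoff = 57.7 credits − 52.1 credits = 5.6 credits.
Bidding 43.3 credits: the top bid is 52.1 credits (a rival), so Firm N loses. Payoff = 0.0 credits.
Change = 0.0 credits − 5.6 credits = -5.6 credits.
This is the dominant-strategy logic: truthful bidding weakly beats any alternative.

Change in payoff: -5.6 credits.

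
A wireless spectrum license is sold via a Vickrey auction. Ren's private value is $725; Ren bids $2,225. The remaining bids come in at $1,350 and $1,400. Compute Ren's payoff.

-$675

Highest competing bid: $1,400.
Ren's bid $2,225 is the highest overall, so Ren wins and pays the second-highest bid, $1,400.
Payoff = value − price = $725 − $1,400 = -$675.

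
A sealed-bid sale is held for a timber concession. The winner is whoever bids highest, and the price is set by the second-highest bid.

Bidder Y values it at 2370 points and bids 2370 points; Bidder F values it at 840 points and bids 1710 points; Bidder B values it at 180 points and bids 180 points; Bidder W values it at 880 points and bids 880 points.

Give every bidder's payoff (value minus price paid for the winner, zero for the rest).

Bidder Y 660 points, Bidder F 0 points, Bidder B 0 points, Bidder W 0 points.

Sorted high to low: Bidder Y 2370 points, then Bidder F 1710 points, then Bidder W 880 points, then Bidder B 180 points.
Bidder Y has the top bid and wins; the price is the second-highest bid, 1710 points.
Bidder Y's payoff = 2370 points − 1710 points = 660 points. All other bidders lose, so their payoff is 0.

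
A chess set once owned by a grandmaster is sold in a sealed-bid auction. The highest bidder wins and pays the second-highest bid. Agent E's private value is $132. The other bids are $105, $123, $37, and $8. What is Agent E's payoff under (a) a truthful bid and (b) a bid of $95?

The highest competing bid is $123.
Bidding truthfully at $132: Agent E has the top bid, wins, and pays the second-highest bid $123. Payoff = $132 − $123 = $9.
Bidding $95: the top bid is $123 (a rival), so Agent E loses. Payoff = $0.

(a) $9  (b) $0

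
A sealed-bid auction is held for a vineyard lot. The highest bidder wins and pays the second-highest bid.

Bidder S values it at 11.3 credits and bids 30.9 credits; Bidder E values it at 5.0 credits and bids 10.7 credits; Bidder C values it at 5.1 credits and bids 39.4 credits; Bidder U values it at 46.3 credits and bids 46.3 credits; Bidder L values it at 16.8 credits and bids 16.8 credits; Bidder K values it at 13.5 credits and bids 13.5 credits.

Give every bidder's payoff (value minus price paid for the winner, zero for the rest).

Ordered from highest: Bidder U 46.3 credits, then Bidder C 39.4 credits, then Bidder S 30.9 credits, then Bidder L 16.8 credits, then Bidder K 13.5 credits, then Bidder E 10.7 credits.
Bidder U has the top bid and wins; the price is the second-highest bid, 39.4 credits.
Bidder U's payoff = 46.3 credits − 39.4 credits = 6.9 credits. All other bidders lose, so their payoff is 0.

Bidder S 0.0 credits, Bidder E 0.0 credits, Bidder C 0.0 credits, Bidder U 6.9 credits, Bidder L 0.0 credits, Bidder K 0.0 credits.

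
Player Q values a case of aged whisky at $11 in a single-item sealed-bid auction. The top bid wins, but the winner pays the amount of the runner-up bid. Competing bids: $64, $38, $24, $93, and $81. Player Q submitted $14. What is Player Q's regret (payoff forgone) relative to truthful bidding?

$0

The highest competing bid is $93.
Bidding truthfully at $11: the top bid is $93 (a rival), so Player Q loses. Payoff = $0.
Bidding $14: the top bid is $93 (a rival), so Player Q loses. Payoff = $0.
Regret = truthful payoff − actual payoff = $0 − $0 = $0.
The bid only affects whether you win, not the price — here both bids land on the same side of the top rival bid, so the deviation is payoff-neutral.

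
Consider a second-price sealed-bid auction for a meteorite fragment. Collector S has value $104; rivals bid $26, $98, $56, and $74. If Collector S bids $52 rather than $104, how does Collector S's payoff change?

The highest competing bid is $98.
Bidding truthfully at $104: Collector S has the top bid, wins, and pays the second-highest bid $98. Payoff = $104 − $98 = $6.
Bidding $52: the top bid is $98 (a rival), so Collector S loses. Payoff = $0.
Change = $0 − $6 = -$6.

Payoff change: -$6.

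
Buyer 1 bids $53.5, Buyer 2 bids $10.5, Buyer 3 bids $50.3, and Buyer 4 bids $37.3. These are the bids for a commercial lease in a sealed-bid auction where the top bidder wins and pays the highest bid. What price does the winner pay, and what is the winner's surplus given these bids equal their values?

Bids in descending order: Buyer 1 $53.5; Buyer 3 $50.3; Buyer 4 $37.3; Buyer 2 $10.5.
Buyer 1 is the highest bidder, so Buyer 1 wins.
Under the first-price rule, the price is the highest bid: $53.5.
Surplus = $53.5 − $53.5 = $0.0.

Price $53.5; surplus $0.0.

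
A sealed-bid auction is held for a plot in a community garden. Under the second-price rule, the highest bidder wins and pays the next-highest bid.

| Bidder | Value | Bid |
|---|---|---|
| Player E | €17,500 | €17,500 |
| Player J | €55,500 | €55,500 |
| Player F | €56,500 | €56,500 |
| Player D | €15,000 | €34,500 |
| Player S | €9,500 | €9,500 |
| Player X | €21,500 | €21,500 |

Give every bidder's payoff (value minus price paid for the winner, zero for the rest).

Payoffs: Player E €0, Player J €0, Player F €1,000, Player D €0, Player S €0, Player X €0.

Bids in descending order: Player F €56,500; Player J €55,500; Player D €34,500; Player X €21,500; Player E €17,500; Player S €9,500.
Player F has the top bid and wins; the price is the second-highest bid, €55,500.
Player F's payoff = €56,500 − €55,500 = €1,000. All other bidders lose, so their payoff is 0.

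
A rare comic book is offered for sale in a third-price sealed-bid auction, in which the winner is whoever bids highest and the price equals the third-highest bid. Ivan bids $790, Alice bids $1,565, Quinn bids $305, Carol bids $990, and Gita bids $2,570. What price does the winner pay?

Ranking the bids: Gita $2,570, then Alice $1,565, then Carol $990, then Ivan $790, then Quinn $305.
Gita is the highest bidder, so Gita wins.
Under the third-price rule, the price is the third-highest bid: $990.

The winner pays $990.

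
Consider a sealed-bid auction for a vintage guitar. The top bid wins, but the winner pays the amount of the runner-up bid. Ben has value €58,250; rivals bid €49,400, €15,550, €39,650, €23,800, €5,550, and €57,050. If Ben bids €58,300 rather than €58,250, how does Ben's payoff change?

Payoff change: €0.

The highest competing bid is €57,050.
Bidding truthfully at €58,250: Ben has the top bid, wins, and pays the second-highest bid €57,050. Payoff = €58,250 − €57,050 = €1,200.
Bidding €58,300: Ben has the top bid, wins, and pays the second-highest bid €57,050. Payoff = €58,250 − €57,050 = €1,200.
Change = €1,200 − €1,200 = €0.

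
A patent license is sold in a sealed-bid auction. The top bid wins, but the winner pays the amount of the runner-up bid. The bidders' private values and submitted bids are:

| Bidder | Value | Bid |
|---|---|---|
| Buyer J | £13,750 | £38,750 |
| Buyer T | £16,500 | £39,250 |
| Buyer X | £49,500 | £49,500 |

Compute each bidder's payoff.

Buyer J £0, Buyer T £0, Buyer X £10,250.

Ranking the bids: Buyer X £49,500, then Buyer T £39,250, then Buyer J £38,750.
Buyer X has the top bid and wins; the price is the second-highest bid, £39,250.
Buyer X's payoff = £49,500 − £39,250 = £10,250. All other bidders lose, so their payoff is 0.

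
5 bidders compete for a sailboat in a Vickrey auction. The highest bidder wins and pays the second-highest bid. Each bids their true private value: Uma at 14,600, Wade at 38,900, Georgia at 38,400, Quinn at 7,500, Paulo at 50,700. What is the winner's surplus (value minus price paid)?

Ranking the bids: Paulo 50,700, then Wade 38,900, then Georgia 38,400, then Uma 14,600, then Quinn 7,500.
Paulo wins with the top bid and pays the second-highest, 38,900.
Surplus = 50,700 − 38,900 = 11,800.

Surplus = 11,800.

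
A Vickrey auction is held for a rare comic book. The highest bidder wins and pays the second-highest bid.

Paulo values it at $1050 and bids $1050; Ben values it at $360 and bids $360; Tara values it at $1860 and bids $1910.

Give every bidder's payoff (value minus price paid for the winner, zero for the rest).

Paulo $0, Ben $0, Tara $810.

Bids in descending order: Tara $1910 > Paulo $1050 > Ben $360.
Tara has the top bid and wins; the price is the second-highest bid, $1050.
Tara's payoff = $1860 − $1050 = $810. All other bidders lose, so their payoff is 0.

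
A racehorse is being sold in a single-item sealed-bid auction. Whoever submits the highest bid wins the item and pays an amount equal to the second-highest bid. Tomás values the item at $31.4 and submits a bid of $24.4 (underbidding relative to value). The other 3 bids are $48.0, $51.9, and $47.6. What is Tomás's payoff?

$0.0

Highest competing bid: $51.9.
Tomás's bid $24.4 is not the highest, so Tomás loses, pays nothing, and earns zero payoff.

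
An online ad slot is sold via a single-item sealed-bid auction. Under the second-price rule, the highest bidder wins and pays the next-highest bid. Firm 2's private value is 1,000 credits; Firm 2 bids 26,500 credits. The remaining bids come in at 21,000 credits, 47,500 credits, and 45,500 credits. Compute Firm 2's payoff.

Highest competing bid: 47,500 credits.
Firm 2's bid 26,500 credits is not the highest, so Firm 2 loses, pays nothing, and earns zero payoff.

0 credits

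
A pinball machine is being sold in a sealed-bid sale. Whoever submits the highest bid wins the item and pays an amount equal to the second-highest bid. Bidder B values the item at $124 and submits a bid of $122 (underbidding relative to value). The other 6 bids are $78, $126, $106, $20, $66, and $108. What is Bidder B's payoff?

Highest competing bid: $126.
Bidder B's bid $122 is not the highest, so Bidder B loses, pays nothing, and earns zero payoff.

Payoff = $0.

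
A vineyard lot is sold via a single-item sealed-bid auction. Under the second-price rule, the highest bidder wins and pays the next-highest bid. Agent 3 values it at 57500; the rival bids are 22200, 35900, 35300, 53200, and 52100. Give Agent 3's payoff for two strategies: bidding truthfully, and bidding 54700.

The highest competing bid is 53200.
Bidding truthfully at 57500: Agent 3 has the top bid, wins, and pays the second-highest bid 53200. Payoff = 57500 − 53200 = 4300.
Bidding 54700: Agent 3 has the top bid, wins, and pays the second-highest bid 53200. Payoff = 57500 − 53200 = 4300.

(a) 4300  (b) 4300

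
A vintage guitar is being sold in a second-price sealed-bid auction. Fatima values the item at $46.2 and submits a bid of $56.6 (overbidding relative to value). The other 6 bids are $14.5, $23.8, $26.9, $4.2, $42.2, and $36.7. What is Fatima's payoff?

Highest competing bid: $42.2.
Fatima's bid $56.6 is the highest overall, so Fatima wins and pays the second-highest bid, $42.2.
Payoff = value − price = $46.2 − $42.2 = $4.0.

$4.0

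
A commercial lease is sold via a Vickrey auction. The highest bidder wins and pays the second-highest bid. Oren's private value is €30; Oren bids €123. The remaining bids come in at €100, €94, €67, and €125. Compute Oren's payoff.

Payoff = €0.

Highest competing bid: €125.
Oren's bid €123 is not the highest, so Oren loses, pays nothing, and earns zero payoff.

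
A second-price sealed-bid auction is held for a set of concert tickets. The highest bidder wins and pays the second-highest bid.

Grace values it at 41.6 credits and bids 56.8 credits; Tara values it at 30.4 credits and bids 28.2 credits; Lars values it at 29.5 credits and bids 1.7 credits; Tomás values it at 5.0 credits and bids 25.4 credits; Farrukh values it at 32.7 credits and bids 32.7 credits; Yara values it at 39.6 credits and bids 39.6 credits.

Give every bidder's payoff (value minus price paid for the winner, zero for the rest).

Bids in descending order: Grace 56.8 credits; Yara 39.6 credits; Farrukh 32.7 credits; Tara 28.2 credits; Tomás 25.4 credits; Lars 1.7 credits.
Grace has the top bid and wins; the price is the second-highest bid, 39.6 credits.
Grace's payoff = 41.6 credits − 39.6 credits = 2.0 credits. All other bidders lose, so their payoff is 0.

Grace 2.0 credits, Tara 0.0 credits, Lars 0.0 credits, Tomás 0.0 credits, Farrukh 0.0 credits, Yara 0.0 credits.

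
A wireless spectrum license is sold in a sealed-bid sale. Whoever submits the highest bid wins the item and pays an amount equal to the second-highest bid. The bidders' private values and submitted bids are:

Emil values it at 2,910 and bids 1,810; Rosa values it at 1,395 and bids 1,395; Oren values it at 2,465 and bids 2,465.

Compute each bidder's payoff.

Payoffs: Emil 0, Rosa 0, Oren 655.

Bids in descending order: Oren 2,465; Emil 1,810; Rosa 1,395.
Oren has the top bid and wins; the price is the second-highest bid, 1,810.
Oren's payoff = 2,465 − 1,810 = 655. All other bidders lose, so their payoff is 0.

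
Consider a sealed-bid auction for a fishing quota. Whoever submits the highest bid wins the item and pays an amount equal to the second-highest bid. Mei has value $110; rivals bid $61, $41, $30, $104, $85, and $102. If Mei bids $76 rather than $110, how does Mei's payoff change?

Payoff change: -$6.

The highest competing bid is $104.
Bidding truthfully at $110: Mei has the top bid, wins, and pays the second-highest bid $104. Payoff = $110 − $104 = $6.
Bidding $76: the top bid is $104 (a rival), so Mei loses. Payoff = $0.
Change = $0 − $6 = -$6.
This is the dominant-strategy logic: truthful bidding weakly beats any alternative.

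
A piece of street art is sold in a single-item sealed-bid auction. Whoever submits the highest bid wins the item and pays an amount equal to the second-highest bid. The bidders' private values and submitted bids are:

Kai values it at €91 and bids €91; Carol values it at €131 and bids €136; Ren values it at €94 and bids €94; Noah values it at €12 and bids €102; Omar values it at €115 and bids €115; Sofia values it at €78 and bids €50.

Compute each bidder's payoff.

Ranking the bids: Carol €136; Omar €115; Noah €102; Ren €94; Kai €91; Sofia €50.
Carol has the top bid and wins; the price is the second-highest bid, €115.
Carol's payoff = €131 − €115 = €16. All other bidders lose, so their payoff is 0.

Kai €0, Carol €16, Ren €0, Noah €0, Omar €0, Sofia €0.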